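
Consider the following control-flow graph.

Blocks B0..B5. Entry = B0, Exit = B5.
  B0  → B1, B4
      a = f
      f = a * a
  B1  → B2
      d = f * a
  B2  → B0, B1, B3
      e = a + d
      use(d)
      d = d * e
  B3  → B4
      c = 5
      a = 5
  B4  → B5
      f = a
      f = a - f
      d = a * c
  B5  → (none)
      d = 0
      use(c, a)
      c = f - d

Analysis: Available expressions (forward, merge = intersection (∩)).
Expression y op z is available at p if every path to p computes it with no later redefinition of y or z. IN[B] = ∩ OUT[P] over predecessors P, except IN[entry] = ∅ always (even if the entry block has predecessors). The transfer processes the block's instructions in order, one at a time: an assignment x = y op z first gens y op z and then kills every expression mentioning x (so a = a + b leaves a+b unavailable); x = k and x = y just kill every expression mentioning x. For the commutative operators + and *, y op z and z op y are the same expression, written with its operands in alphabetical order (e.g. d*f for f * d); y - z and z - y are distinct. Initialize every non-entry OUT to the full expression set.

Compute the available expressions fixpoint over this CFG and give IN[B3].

Fixpoint table:
  B0:  IN={}  OUT={a*a}
  B1:  IN={a*a}  OUT={a*a, a*f}
  B2:  IN={a*a, a*f}  OUT={a*a, a*f}
  B3:  IN={a*a, a*f}  OUT={}
  B4:  IN={}  OUT={a*c}
  B5:  IN={a*c}  OUT={f-d}

Merge at B3: IN[B3] = OUT[B2] = {a*a, a*f}

Answer: {a*a, a*f}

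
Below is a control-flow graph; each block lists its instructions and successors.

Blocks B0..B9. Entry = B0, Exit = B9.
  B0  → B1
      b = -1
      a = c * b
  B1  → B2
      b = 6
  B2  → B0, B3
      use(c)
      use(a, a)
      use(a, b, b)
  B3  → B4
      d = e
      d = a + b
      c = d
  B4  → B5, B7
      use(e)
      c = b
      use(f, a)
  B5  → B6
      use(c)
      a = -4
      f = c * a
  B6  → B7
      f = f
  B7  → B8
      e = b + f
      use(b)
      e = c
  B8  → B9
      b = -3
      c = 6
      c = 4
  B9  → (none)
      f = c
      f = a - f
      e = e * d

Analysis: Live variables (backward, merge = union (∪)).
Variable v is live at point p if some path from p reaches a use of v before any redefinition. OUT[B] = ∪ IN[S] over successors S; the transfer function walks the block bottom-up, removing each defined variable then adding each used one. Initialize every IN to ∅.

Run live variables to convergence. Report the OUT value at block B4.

Per-block solution:
  B0:   IN={c, e, f}   OUT={a, c, e, f}
  B1:   IN={a, c, e, f}   OUT={a, b, c, e, f}
  B2:   IN={a, b, c, e, f}   OUT={a, b, c, e, f}
  B3:   IN={a, b, e, f}   OUT={a, b, d, e, f}
  B4:   IN={a, b, d, e, f}   OUT={a, b, c, d, f}
  B5:   IN={b, c, d}   OUT={a, b, c, d, f}
  B6:   IN={a, b, c, d, f}   OUT={a, b, c, d, f}
  B7:   IN={a, b, c, d, f}   OUT={a, d, e}
  B8:   IN={a, d, e}   OUT={a, c, d, e}
  B9:   IN={a, c, d, e}   OUT={}

Merge at B4: OUT[B4] = IN[B5] ⊔ IN[B7] = {a, b, c, d, f}

Answer: {a, b, c, d, f}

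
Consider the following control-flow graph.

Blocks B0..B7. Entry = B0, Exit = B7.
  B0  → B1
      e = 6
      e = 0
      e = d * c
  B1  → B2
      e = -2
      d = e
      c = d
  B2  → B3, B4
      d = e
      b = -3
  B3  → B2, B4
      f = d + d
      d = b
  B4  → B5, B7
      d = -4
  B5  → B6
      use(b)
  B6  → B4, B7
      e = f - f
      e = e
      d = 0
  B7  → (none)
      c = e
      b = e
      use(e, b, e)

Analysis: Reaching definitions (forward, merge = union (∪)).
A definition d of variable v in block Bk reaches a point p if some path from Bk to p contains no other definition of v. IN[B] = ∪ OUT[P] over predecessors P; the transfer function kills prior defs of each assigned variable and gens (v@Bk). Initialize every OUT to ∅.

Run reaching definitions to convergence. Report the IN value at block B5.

Answer: {b@B2, c@B1, d@B4, e@B1, e@B6, f@B3}

Working:
Converged values:
  B0:  IN={}  OUT={e@B0}
  B1:  IN={e@B0}  OUT={c@B1, d@B1, e@B1}
  B2:  IN={b@B2, c@B1, d@B1, d@B3, e@B1, f@B3}  OUT={b@B2, c@B1, d@B2, e@B1, f@B3}
  B3:  IN={b@B2, c@B1, d@B2, e@B1, f@B3}  OUT={b@B2, c@B1, d@B3, e@B1, f@B3}
  B4:  IN={b@B2, c@B1, d@B2, d@B3, d@B6, e@B1, e@B6, f@B3}  OUT={b@B2, c@B1, d@B4, e@B1, e@B6, f@B3}
  B5:  IN={b@B2, c@B1, d@B4, e@B1, e@B6, f@B3}  OUT={b@B2, c@B1, d@B4, e@B1, e@B6, f@B3}
  B6:  IN={b@B2, c@B1, d@B4, e@B1, e@B6, f@B3}  OUT={b@B2, c@B1, d@B6, e@B6, f@B3}
  B7:  IN={b@B2, c@B1, d@B4, d@B6, e@B1, e@B6, f@B3}  OUT={b@B7, c@B7, d@B4, d@B6, e@B1, e@B6, f@B3}

Merge at B5: IN[B5] = OUT[B4] = {b@B2, c@B1, d@B4, e@B1, e@B6, f@B3}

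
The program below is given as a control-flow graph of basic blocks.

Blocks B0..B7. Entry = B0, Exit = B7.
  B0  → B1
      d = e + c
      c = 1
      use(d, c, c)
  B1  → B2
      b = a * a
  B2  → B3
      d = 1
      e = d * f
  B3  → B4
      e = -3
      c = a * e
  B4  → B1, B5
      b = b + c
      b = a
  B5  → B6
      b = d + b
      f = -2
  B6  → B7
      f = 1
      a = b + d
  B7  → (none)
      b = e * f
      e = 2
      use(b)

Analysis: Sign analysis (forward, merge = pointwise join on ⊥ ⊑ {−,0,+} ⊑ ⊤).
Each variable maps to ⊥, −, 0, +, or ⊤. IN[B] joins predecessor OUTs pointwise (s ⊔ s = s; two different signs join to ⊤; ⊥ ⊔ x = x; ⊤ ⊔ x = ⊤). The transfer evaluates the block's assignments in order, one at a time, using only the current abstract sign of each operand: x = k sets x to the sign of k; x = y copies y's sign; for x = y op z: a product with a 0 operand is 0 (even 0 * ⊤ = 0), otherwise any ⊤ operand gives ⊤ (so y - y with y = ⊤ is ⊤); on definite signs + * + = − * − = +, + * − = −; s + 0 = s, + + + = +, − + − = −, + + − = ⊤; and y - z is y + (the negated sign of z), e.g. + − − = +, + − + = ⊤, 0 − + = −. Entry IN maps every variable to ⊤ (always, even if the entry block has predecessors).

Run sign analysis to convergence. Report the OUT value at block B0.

Answer: {a: ⊤, b: ⊤, c: +, d: ⊤, e: ⊤, f: ⊤}

Derivation:
Per-block solution:
  B0:   IN=(all ⊤)   OUT={c:+; rest ⊤}
  B1:   IN=(all ⊤)   OUT=(all ⊤)
  B2:   IN=(all ⊤)   OUT={d:+; rest ⊤}
  B3:   IN={d:+; rest ⊤}   OUT={d:+, e:-; rest ⊤}
  B4:   IN={d:+, e:-; rest ⊤}   OUT={d:+, e:-; rest ⊤}
  B5:   IN={d:+, e:-; rest ⊤}   OUT={d:+, e:-, f:-; rest ⊤}
  B6:   IN={d:+, e:-, f:-; rest ⊤}   OUT={d:+, e:-, f:+; rest ⊤}
  B7:   IN={d:+, e:-, f:+; rest ⊤}   OUT={b:-, d:+, e:+, f:+; rest ⊤}

B0 is the boundary node: IN[B0] = {a: ⊤, b: ⊤, c: ⊤, d: ⊤, e: ⊤, f: ⊤}
Applying B0's transfer function to that IN value gives OUT[B0] (row B0 above).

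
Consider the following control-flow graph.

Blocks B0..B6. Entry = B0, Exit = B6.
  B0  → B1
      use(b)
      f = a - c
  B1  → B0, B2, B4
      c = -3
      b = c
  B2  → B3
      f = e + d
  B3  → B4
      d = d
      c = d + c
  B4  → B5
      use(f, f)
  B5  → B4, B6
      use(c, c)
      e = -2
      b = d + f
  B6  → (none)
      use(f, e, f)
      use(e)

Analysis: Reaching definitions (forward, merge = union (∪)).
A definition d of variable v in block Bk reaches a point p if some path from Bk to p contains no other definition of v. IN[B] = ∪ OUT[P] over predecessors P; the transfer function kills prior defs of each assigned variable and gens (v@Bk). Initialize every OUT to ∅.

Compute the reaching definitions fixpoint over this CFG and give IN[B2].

Answer: {b@B1, c@B1, f@B0}

Working:
Converged values:
  B0:   IN={b@B1, c@B1, f@B0}   OUT={b@B1, c@B1, f@B0}
  B1:   IN={b@B1, c@B1, f@B0}   OUT={b@B1, c@B1, f@B0}
  B2:   IN={b@B1, c@B1, f@B0}   OUT={b@B1, c@B1, f@B2}
  B3:   IN={b@B1, c@B1, f@B2}   OUT={b@B1, c@B3, d@B3, f@B2}
  B4:   IN={b@B1, b@B5, c@B1, c@B3, d@B3, e@B5, f@B0, f@B2}   OUT={b@B1, b@B5, c@B1, c@B3, d@B3, e@B5, f@B0, f@B2}
  B5:   IN={b@B1, b@B5, c@B1, c@B3, d@B3, e@B5, f@B0, f@B2}   OUT={b@B5, c@B1, c@B3, d@B3, e@B5, f@B0, f@B2}
  B6:   IN={b@B5, c@B1, c@B3, d@B3, e@B5, f@B0, f@B2}   OUT={b@B5, c@B1, c@B3, d@B3, e@B5, f@B0, f@B2}

Merge at B2: IN[B2] = OUT[B1] = {b@B1, c@B1, f@B0}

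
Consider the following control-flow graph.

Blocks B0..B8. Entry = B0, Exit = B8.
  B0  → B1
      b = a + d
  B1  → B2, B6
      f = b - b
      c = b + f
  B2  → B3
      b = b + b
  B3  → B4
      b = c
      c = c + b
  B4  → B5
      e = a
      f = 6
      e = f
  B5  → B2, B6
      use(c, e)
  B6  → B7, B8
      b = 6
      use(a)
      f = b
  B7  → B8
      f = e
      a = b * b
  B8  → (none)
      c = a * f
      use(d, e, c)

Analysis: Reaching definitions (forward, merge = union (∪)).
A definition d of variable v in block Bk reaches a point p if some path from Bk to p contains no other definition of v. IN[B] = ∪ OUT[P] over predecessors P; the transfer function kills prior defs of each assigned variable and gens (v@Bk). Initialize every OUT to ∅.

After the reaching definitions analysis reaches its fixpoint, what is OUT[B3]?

Answer: {b@B3, c@B3, e@B4, f@B1, f@B4}

Derivation:
Per-block solution:
  B0:  IN={}  OUT={b@B0}
  B1:  IN={b@B0}  OUT={b@B0, c@B1, f@B1}
  B2:  IN={b@B0, b@B3, c@B1, c@B3, e@B4, f@B1, f@B4}  OUT={b@B2, c@B1, c@B3, e@B4, f@B1, f@B4}
  B3:  IN={b@B2, c@B1, c@B3, e@B4, f@B1, f@B4}  OUT={b@B3, c@B3, e@B4, f@B1, f@B4}
  B4:  IN={b@B3, c@B3, e@B4, f@B1, f@B4}  OUT={b@B3, c@B3, e@B4, f@B4}
  B5:  IN={b@B3, c@B3, e@B4, f@B4}  OUT={b@B3, c@B3, e@B4, f@B4}
  B6:  IN={b@B0, b@B3, c@B1, c@B3, e@B4, f@B1, f@B4}  OUT={b@B6, c@B1, c@B3, e@B4, f@B6}
  B7:  IN={b@B6, c@B1, c@B3, e@B4, f@B6}  OUT={a@B7, b@B6, c@B1, c@B3, e@B4, f@B7}
  B8:  IN={a@B7, b@B6, c@B1, c@B3, e@B4, f@B6, f@B7}  OUT={a@B7, b@B6, c@B8, e@B4, f@B6, f@B7}

Merge at B3: IN[B3] = OUT[B2] = {b@B2, c@B1, c@B3, e@B4, f@B1, f@B4}
Applying B3's transfer function to that IN value gives OUT[B3] (row B3 above).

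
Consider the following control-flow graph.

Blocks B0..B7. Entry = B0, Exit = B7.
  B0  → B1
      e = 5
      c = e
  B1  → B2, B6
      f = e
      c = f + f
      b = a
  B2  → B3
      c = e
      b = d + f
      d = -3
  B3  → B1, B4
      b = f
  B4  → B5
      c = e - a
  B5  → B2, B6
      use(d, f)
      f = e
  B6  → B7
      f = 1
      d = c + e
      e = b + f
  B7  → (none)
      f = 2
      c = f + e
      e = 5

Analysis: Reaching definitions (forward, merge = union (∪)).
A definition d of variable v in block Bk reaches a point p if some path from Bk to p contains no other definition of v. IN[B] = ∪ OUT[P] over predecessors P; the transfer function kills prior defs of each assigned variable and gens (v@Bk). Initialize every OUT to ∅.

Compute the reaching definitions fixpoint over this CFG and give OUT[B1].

Converged values:
  B0:  IN={}  OUT={c@B0, e@B0}
  B1:  IN={b@B3, c@B0, c@B2, d@B2, e@B0, f@B1, f@B5}  OUT={b@B1, c@B1, d@B2, e@B0, f@B1}
  B2:  IN={b@B1, b@B3, c@B1, c@B4, d@B2, e@B0, f@B1, f@B5}  OUT={b@B2, c@B2, d@B2, e@B0, f@B1, f@B5}
  B3:  IN={b@B2, c@B2, d@B2, e@B0, f@B1, f@B5}  OUT={b@B3, c@B2, d@B2, e@B0, f@B1, f@B5}
  B4:  IN={b@B3, c@B2, d@B2, e@B0, f@B1, f@B5}  OUT={b@B3, c@B4, d@B2, e@B0, f@B1, f@B5}
  B5:  IN={b@B3, c@B4, d@B2, e@B0, f@B1, f@B5}  OUT={b@B3, c@B4, d@B2, e@B0, f@B5}
  B6:  IN={b@B1, b@B3, c@B1, c@B4, d@B2, e@B0, f@B1, f@B5}  OUT={b@B1, b@B3, c@B1, c@B4, d@B6, e@B6, f@B6}
  B7:  IN={b@B1, b@B3, c@B1, c@B4, d@B6, e@B6, f@B6}  OUT={b@B1, b@B3, c@B7, d@B6, e@B7, f@B7}

Merge at B1: IN[B1] = OUT[B0] ⊔ OUT[B3] = {b@B3, c@B0, c@B2, d@B2, e@B0, f@B1, f@B5}
Applying B1's transfer function to that IN value gives OUT[B1] (row B1 above).

Answer: {b@B1, c@B1, d@B2, e@B0, f@B1}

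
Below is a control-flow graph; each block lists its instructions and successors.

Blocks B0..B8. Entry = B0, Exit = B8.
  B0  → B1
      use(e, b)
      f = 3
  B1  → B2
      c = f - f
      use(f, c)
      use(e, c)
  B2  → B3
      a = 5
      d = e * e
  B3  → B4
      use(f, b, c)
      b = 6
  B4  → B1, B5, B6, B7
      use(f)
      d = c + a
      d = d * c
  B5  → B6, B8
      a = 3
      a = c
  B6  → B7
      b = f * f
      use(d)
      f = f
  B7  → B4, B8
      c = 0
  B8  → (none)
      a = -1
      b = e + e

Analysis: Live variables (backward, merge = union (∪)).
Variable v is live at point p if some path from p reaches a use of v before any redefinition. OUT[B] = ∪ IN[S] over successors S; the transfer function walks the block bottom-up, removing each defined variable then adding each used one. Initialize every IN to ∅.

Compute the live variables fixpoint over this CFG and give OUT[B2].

Answer: {a, b, c, e, f}

Derivation:
Fixpoint table:
  B0: | IN={b, e} | OUT={b, e, f}
  B1: | IN={b, e, f} | OUT={b, c, e, f}
  B2: | IN={b, c, e, f} | OUT={a, b, c, e, f}
  B3: | IN={a, b, c, e, f} | OUT={a, b, c, e, f}
  B4: | IN={a, b, c, e, f} | OUT={a, b, c, d, e, f}
  B5: | IN={c, d, e, f} | OUT={a, d, e, f}
  B6: | IN={a, d, e, f} | OUT={a, b, e, f}
  B7: | IN={a, b, e, f} | OUT={a, b, c, e, f}
  B8: | IN={e} | OUT={}

Merge at B2: OUT[B2] = IN[B3] = {a, b, c, e, f}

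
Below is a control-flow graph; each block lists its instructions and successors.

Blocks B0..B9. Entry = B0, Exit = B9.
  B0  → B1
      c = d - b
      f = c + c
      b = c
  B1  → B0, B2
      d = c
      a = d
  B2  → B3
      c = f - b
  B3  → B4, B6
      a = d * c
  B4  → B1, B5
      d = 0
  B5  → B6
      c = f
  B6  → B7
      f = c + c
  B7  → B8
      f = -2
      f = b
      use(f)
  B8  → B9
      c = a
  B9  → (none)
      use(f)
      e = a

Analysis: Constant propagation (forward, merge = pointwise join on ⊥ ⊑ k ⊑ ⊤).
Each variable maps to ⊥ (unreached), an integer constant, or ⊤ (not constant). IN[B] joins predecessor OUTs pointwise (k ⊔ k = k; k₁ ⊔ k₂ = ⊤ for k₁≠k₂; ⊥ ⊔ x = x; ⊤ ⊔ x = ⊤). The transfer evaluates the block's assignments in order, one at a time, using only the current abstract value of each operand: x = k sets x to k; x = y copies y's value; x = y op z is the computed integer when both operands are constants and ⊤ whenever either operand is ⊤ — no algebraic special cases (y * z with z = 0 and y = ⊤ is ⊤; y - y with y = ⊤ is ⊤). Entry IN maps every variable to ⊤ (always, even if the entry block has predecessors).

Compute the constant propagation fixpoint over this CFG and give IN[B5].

Converged values:
  B0:  IN=(all ⊤)  OUT=(all ⊤)
  B1:  IN=(all ⊤)  OUT=(all ⊤)
  B2:  IN=(all ⊤)  OUT=(all ⊤)
  B3:  IN=(all ⊤)  OUT=(all ⊤)
  B4:  IN=(all ⊤)  OUT={d:0; rest ⊤}
  B5:  IN={d:0; rest ⊤}  OUT={d:0; rest ⊤}
  B6:  IN=(all ⊤)  OUT=(all ⊤)
  B7:  IN=(all ⊤)  OUT=(all ⊤)
  B8:  IN=(all ⊤)  OUT=(all ⊤)
  B9:  IN=(all ⊤)  OUT=(all ⊤)

Merge at B5: IN[B5] = OUT[B4] = {a: ⊤, b: ⊤, c: ⊤, d: 0, e: ⊤, f: ⊤}

Answer: {a: ⊤, b: ⊤, c: ⊤, d: 0, e: ⊤, f: ⊤}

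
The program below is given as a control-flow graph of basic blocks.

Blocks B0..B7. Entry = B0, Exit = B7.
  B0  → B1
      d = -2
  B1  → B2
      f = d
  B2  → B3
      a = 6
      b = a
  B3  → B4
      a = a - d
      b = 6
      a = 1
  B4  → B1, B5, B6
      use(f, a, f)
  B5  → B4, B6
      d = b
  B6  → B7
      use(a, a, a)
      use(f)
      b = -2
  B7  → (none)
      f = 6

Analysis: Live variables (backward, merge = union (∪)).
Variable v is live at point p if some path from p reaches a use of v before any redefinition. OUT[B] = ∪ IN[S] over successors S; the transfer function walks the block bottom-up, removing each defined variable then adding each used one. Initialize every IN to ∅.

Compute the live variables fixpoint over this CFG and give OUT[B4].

Converged values:
  B0:  IN={}  OUT={d}
  B1:  IN={d}  OUT={d, f}
  B2:  IN={d, f}  OUT={a, d, f}
  B3:  IN={a, d, f}  OUT={a, b, d, f}
  B4:  IN={a, b, d, f}  OUT={a, b, d, f}
  B5:  IN={a, b, f}  OUT={a, b, d, f}
  B6:  IN={a, f}  OUT={}
  B7:  IN={}  OUT={}

Merge at B4: OUT[B4] = IN[B1] ⊔ IN[B5] ⊔ IN[B6] = {a, b, d, f}

Answer: {a, b, d, f}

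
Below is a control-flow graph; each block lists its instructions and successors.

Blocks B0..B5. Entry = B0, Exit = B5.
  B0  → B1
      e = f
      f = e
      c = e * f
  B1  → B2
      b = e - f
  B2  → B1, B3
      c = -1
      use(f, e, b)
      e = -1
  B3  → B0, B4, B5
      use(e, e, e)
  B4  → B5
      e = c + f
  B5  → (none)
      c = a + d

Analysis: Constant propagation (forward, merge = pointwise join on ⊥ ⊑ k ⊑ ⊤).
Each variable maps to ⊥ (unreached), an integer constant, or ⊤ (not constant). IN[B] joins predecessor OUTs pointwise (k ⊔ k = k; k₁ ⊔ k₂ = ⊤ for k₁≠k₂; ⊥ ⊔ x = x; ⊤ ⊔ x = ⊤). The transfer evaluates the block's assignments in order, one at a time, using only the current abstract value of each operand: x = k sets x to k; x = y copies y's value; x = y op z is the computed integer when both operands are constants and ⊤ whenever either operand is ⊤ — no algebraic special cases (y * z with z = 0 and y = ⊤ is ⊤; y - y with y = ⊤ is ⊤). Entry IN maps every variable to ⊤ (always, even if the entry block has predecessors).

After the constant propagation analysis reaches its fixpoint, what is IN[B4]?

Answer: {a: ⊤, b: ⊤, c: -1, d: ⊤, e: -1, f: ⊤}

Working:
Fixpoint table:
  B0:  IN=(all ⊤)  OUT=(all ⊤)
  B1:  IN=(all ⊤)  OUT=(all ⊤)
  B2:  IN=(all ⊤)  OUT={c:-1, e:-1; rest ⊤}
  B3:  IN={c:-1, e:-1; rest ⊤}  OUT={c:-1, e:-1; rest ⊤}
  B4:  IN={c:-1, e:-1; rest ⊤}  OUT={c:-1; rest ⊤}
  B5:  IN={c:-1; rest ⊤}  OUT=(all ⊤)

Merge at B4: IN[B4] = OUT[B3] = {a: ⊤, b: ⊤, c: -1, d: ⊤, e: -1, f: ⊤}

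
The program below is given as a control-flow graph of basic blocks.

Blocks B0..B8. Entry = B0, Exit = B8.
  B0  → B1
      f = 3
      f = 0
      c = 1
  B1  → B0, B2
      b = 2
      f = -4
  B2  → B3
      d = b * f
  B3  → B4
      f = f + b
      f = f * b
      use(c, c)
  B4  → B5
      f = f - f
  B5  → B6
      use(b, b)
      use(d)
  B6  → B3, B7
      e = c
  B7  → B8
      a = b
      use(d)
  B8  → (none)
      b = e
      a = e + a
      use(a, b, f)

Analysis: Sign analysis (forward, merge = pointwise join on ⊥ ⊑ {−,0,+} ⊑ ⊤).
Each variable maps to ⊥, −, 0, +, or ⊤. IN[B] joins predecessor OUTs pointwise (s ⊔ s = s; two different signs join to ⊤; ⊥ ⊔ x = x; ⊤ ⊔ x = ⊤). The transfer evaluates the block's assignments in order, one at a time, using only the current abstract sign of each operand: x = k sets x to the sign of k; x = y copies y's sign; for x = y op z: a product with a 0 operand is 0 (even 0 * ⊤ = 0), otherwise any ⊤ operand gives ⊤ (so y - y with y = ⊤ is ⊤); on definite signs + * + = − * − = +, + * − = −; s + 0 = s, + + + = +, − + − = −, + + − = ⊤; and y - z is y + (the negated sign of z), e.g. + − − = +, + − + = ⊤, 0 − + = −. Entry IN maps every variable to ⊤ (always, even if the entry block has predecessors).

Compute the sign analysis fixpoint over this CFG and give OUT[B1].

Answer: {a: ⊤, b: +, c: +, d: ⊤, e: ⊤, f: -}

Derivation:
Fixpoint table:
  B0: | IN=(all ⊤) | OUT={c:+, f:0; rest ⊤}
  B1: | IN={c:+, f:0; rest ⊤} | OUT={b:+, c:+, f:-; rest ⊤}
  B2: | IN={b:+, c:+, f:-; rest ⊤} | OUT={b:+, c:+, d:-, f:-; rest ⊤}
  B3: | IN={b:+, c:+, d:-; rest ⊤} | OUT={b:+, c:+, d:-; rest ⊤}
  B4: | IN={b:+, c:+, d:-; rest ⊤} | OUT={b:+, c:+, d:-; rest ⊤}
  B5: | IN={b:+, c:+, d:-; rest ⊤} | OUT={b:+, c:+, d:-; rest ⊤}
  B6: | IN={b:+, c:+, d:-; rest ⊤} | OUT={b:+, c:+, d:-, e:+; rest ⊤}
  B7: | IN={b:+, c:+, d:-, e:+; rest ⊤} | OUT={a:+, b:+, c:+, d:-, e:+; rest ⊤}
  B8: | IN={a:+, b:+, c:+, d:-, e:+; rest ⊤} | OUT={a:+, b:+, c:+, d:-, e:+; rest ⊤}

Merge at B1: IN[B1] = OUT[B0] = {a: ⊤, b: ⊤, c: +, d: ⊤, e: ⊤, f: 0}
Applying B1's transfer function to that IN value gives OUT[B1] (row B1 above).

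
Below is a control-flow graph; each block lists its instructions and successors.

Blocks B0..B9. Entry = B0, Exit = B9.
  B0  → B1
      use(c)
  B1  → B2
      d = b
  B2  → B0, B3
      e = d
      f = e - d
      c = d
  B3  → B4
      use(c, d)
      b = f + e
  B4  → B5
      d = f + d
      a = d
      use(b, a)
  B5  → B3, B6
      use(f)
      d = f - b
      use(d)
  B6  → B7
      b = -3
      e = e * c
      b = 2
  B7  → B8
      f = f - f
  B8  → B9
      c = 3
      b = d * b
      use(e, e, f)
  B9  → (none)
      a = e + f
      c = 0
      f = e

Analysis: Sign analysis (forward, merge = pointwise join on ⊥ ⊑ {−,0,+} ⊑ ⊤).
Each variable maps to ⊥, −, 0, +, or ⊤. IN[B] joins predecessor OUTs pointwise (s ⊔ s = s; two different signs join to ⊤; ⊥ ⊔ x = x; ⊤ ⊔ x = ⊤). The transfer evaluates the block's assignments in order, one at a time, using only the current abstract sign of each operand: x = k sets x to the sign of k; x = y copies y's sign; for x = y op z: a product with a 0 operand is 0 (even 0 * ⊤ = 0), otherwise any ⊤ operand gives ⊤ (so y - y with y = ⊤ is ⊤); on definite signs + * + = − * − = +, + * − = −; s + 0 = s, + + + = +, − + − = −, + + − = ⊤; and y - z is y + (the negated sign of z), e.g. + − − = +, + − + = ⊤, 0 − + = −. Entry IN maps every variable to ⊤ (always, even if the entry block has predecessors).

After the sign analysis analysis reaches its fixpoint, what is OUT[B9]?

Converged values:
  B0: | IN=(all ⊤) | OUT=(all ⊤)
  B1: | IN=(all ⊤) | OUT=(all ⊤)
  B2: | IN=(all ⊤) | OUT=(all ⊤)
  B3: | IN=(all ⊤) | OUT=(all ⊤)
  B4: | IN=(all ⊤) | OUT=(all ⊤)
  B5: | IN=(all ⊤) | OUT=(all ⊤)
  B6: | IN=(all ⊤) | OUT={b:+; rest ⊤}
  B7: | IN={b:+; rest ⊤} | OUT={b:+; rest ⊤}
  B8: | IN={b:+; rest ⊤} | OUT={c:+; rest ⊤}
  B9: | IN={c:+; rest ⊤} | OUT={c:0; rest ⊤}

Merge at B9: IN[B9] = OUT[B8] = {a: ⊤, b: ⊤, c: +, d: ⊤, e: ⊤, f: ⊤}
Applying B9's transfer function to that IN value gives OUT[B9] (row B9 above).

Answer: {a: ⊤, b: ⊤, c: 0, d: ⊤, e: ⊤, f: ⊤}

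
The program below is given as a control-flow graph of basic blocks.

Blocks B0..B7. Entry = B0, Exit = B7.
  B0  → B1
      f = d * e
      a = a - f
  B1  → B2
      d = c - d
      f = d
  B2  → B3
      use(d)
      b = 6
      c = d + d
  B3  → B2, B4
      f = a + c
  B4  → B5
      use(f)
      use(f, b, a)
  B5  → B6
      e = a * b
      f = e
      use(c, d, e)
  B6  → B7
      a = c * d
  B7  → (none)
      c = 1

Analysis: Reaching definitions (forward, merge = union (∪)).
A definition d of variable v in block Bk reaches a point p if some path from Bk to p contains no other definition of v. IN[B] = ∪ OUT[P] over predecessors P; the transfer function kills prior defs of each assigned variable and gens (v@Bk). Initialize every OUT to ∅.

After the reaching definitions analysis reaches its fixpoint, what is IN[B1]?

Answer: {a@B0, f@B0}

Working:
Converged values:
  B0:  IN={}  OUT={a@B0, f@B0}
  B1:  IN={a@B0, f@B0}  OUT={a@B0, d@B1, f@B1}
  B2:  IN={a@B0, b@B2, c@B2, d@B1, f@B1, f@B3}  OUT={a@B0, b@B2, c@B2, d@B1, f@B1, f@B3}
  B3:  IN={a@B0, b@B2, c@B2, d@B1, f@B1, f@B3}  OUT={a@B0, b@B2, c@B2, d@B1, f@B3}
  B4:  IN={a@B0, b@B2, c@B2, d@B1, f@B3}  OUT={a@B0, b@B2, c@B2, d@B1, f@B3}
  B5:  IN={a@B0, b@B2, c@B2, d@B1, f@B3}  OUT={a@B0, b@B2, c@B2, d@B1, e@B5, f@B5}
  B6:  IN={a@B0, b@B2, c@B2, d@B1, e@B5, f@B5}  OUT={a@B6, b@B2, c@B2, d@B1, e@B5, f@B5}
  B7:  IN={a@B6, b@B2, c@B2, d@B1, e@B5, f@B5}  OUT={a@B6, b@B2, c@B7, d@B1, e@B5, f@B5}

Merge at B1: IN[B1] = OUT[B0] = {a@B0, f@B0}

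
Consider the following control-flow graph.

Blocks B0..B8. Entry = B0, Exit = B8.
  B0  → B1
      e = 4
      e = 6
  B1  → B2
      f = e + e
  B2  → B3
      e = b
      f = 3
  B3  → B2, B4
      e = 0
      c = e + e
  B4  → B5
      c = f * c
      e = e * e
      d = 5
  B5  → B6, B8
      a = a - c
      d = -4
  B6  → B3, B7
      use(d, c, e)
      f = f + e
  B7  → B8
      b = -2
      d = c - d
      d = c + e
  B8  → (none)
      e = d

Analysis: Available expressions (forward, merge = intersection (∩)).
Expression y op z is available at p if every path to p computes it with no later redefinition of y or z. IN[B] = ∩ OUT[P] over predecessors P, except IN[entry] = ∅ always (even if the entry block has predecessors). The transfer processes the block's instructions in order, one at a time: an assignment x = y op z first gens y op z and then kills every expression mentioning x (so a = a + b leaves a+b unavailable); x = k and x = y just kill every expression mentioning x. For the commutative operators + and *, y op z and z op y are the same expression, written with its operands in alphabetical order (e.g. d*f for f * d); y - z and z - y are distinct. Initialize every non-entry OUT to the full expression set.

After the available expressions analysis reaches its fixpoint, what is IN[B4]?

Answer: {e+e}

Derivation:
Converged values:
  B0:   IN={}   OUT={}
  B1:   IN={}   OUT={e+e}
  B2:   IN={e+e}   OUT={}
  B3:   IN={}   OUT={e+e}
  B4:   IN={e+e}   OUT={}
  B5:   IN={}   OUT={}
  B6:   IN={}   OUT={}
  B7:   IN={}   OUT={c+e}
  B8:   IN={}   OUT={}

Merge at B4: IN[B4] = OUT[B3] = {e+e}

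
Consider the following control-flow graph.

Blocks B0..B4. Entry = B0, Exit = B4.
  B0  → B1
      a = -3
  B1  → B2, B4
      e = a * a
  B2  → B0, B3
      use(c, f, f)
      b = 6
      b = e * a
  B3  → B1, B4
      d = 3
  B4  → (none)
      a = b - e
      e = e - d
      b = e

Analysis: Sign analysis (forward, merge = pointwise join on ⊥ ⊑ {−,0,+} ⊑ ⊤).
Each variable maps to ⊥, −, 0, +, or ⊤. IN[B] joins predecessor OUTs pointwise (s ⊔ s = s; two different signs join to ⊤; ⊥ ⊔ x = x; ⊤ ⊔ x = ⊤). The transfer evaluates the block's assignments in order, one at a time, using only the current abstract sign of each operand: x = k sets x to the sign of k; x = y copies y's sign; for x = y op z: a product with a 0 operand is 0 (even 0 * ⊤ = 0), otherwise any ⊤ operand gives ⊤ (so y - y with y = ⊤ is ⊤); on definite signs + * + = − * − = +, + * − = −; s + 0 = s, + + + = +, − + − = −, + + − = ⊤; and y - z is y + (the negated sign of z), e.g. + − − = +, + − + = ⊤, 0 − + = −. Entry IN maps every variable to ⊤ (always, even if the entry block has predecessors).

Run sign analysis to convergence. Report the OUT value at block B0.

Answer: {a: -, b: ⊤, c: ⊤, d: ⊤, e: ⊤, f: ⊤}

Trace:
Per-block solution:
  B0: | IN=(all ⊤) | OUT={a:-; rest ⊤}
  B1: | IN={a:-; rest ⊤} | OUT={a:-, e:+; rest ⊤}
  B2: | IN={a:-, e:+; rest ⊤} | OUT={a:-, b:-, e:+; rest ⊤}
  B3: | IN={a:-, b:-, e:+; rest ⊤} | OUT={a:-, b:-, d:+, e:+; rest ⊤}
  B4: | IN={a:-, e:+; rest ⊤} | OUT=(all ⊤)

Merge at B0 (entry node, so the boundary value (all ⊤) is joined with the incoming edge(s)): IN[B0] = (all ⊤) ⊔ OUT[B2] = {a: ⊤, b: ⊤, c: ⊤, d: ⊤, e: ⊤, f: ⊤}
Applying B0's transfer function to that IN value gives OUT[B0] (row B0 above).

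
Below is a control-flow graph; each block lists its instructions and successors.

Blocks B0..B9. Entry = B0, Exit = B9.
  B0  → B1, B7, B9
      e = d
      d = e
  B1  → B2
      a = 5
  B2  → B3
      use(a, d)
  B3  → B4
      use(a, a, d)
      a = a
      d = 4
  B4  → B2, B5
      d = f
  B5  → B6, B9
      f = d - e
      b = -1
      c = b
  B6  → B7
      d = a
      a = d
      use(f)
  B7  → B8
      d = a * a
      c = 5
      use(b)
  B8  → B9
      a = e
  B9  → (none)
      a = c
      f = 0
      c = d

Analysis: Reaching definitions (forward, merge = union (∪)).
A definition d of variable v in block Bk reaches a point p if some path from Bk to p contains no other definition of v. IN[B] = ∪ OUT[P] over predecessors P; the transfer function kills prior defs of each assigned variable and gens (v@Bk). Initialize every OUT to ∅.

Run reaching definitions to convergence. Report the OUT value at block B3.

Answer: {a@B3, d@B3, e@B0}

Derivation:
Converged values:
  B0:  IN={}  OUT={d@B0, e@B0}
  B1:  IN={d@B0, e@B0}  OUT={a@B1, d@B0, e@B0}
  B2:  IN={a@B1, a@B3, d@B0, d@B4, e@B0}  OUT={a@B1, a@B3, d@B0, d@B4, e@B0}
  B3:  IN={a@B1, a@B3, d@B0, d@B4, e@B0}  OUT={a@B3, d@B3, e@B0}
  B4:  IN={a@B3, d@B3, e@B0}  OUT={a@B3, d@B4, e@B0}
  B5:  IN={a@B3, d@B4, e@B0}  OUT={a@B3, b@B5, c@B5, d@B4, e@B0, f@B5}
  B6:  IN={a@B3, b@B5, c@B5, d@B4, e@B0, f@B5}  OUT={a@B6, b@B5, c@B5, d@B6, e@B0, f@B5}
  B7:  IN={a@B6, b@B5, c@B5, d@B0, d@B6, e@B0, f@B5}  OUT={a@B6, b@B5, c@B7, d@B7, e@B0, f@B5}
  B8:  IN={a@B6, b@B5, c@B7, d@B7, e@B0, f@B5}  OUT={a@B8, b@B5, c@B7, d@B7, e@B0, f@B5}
  B9:  IN={a@B3, a@B8, b@B5, c@B5, c@B7, d@B0, d@B4, d@B7, e@B0, f@B5}  OUT={a@B9, b@B5, c@B9, d@B0, d@B4, d@B7, e@B0, f@B9}

Merge at B3: IN[B3] = OUT[B2] = {a@B1, a@B3, d@B0, d@B4, e@B0}
Applying B3's transfer function to that IN value gives OUT[B3] (row B3 above).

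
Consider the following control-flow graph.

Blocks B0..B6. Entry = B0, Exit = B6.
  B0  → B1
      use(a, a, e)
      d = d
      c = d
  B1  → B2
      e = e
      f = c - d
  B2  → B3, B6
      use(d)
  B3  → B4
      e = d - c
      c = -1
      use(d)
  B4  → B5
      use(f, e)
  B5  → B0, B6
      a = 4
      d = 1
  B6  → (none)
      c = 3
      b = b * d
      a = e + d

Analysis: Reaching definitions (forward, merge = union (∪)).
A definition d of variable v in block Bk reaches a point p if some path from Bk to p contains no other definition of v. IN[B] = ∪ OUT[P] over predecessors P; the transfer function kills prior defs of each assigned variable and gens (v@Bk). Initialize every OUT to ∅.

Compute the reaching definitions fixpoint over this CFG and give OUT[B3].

Answer: {a@B5, c@B3, d@B0, e@B3, f@B1}

Working:
Converged values:
  B0:  IN={a@B5, c@B3, d@B5, e@B3, f@B1}  OUT={a@B5, c@B0, d@B0, e@B3, f@B1}
  B1:  IN={a@B5, c@B0, d@B0, e@B3, f@B1}  OUT={a@B5, c@B0, d@B0, e@B1, f@B1}
  B2:  IN={a@B5, c@B0, d@B0, e@B1, f@B1}  OUT={a@B5, c@B0, d@B0, e@B1, f@B1}
  B3:  IN={a@B5, c@B0, d@B0, e@B1, f@B1}  OUT={a@B5, c@B3, d@B0, e@B3, f@B1}
  B4:  IN={a@B5, c@B3, d@B0, e@B3, f@B1}  OUT={a@B5, c@B3, d@B0, e@B3, f@B1}
  B5:  IN={a@B5, c@B3, d@B0, e@B3, f@B1}  OUT={a@B5, c@B3, d@B5, e@B3, f@B1}
  B6:  IN={a@B5, c@B0, c@B3, d@B0, d@B5, e@B1, e@B3, f@B1}  OUT={a@B6, b@B6, c@B6, d@B0, d@B5, e@B1, e@B3, f@B1}

Merge at B3: IN[B3] = OUT[B2] = {a@B5, c@B0, d@B0, e@B1, f@B1}
Applying B3's transfer function to that IN value gives OUT[B3] (row B3 above).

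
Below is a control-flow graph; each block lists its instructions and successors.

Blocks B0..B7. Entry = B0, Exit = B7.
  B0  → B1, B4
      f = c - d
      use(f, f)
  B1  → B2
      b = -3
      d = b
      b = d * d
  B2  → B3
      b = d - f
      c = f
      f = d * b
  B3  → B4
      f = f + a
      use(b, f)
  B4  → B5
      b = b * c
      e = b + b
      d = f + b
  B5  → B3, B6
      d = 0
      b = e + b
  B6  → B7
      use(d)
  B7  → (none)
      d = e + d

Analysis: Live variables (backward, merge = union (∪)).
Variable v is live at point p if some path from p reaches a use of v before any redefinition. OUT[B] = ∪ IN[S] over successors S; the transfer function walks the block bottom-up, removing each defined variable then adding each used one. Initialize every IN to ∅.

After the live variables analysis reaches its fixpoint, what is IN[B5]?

Answer: {a, b, c, e, f}

Derivation:
Converged values:
  B0:  IN={a, b, c, d}  OUT={a, b, c, f}
  B1:  IN={a, f}  OUT={a, d, f}
  B2:  IN={a, d, f}  OUT={a, b, c, f}
  B3:  IN={a, b, c, f}  OUT={a, b, c, f}
  B4:  IN={a, b, c, f}  OUT={a, b, c, e, f}
  B5:  IN={a, b, c, e, f}  OUT={a, b, c, d, e, f}
  B6:  IN={d, e}  OUT={d, e}
  B7:  IN={d, e}  OUT={}

Merge at B5: OUT[B5] = IN[B3] ⊔ IN[B6] = {a, b, c, d, e, f}
Applying B5's transfer function to that OUT value gives IN[B5] (row B5 above).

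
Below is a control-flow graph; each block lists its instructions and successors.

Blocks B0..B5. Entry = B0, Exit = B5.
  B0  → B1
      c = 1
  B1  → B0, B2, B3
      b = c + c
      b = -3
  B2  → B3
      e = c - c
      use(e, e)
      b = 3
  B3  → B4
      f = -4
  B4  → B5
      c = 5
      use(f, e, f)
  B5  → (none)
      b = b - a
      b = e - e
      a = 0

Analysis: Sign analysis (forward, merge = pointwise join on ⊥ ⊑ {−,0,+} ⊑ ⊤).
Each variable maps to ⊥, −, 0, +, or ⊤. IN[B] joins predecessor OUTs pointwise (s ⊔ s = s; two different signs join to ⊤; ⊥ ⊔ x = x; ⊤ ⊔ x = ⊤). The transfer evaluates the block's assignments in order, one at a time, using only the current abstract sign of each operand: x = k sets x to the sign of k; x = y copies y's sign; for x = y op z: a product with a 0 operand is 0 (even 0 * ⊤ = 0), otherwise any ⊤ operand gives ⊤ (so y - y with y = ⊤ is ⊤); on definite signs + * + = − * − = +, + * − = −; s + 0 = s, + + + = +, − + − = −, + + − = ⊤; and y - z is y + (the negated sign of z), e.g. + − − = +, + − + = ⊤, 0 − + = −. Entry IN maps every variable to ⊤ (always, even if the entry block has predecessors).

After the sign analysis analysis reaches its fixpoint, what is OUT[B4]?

Fixpoint table:
  B0:  IN=(all ⊤)  OUT={c:+; rest ⊤}
  B1:  IN={c:+; rest ⊤}  OUT={b:-, c:+; rest ⊤}
  B2:  IN={b:-, c:+; rest ⊤}  OUT={b:+, c:+; rest ⊤}
  B3:  IN={c:+; rest ⊤}  OUT={c:+, f:-; rest ⊤}
  B4:  IN={c:+, f:-; rest ⊤}  OUT={c:+, f:-; rest ⊤}
  B5:  IN={c:+, f:-; rest ⊤}  OUT={a:0, c:+, f:-; rest ⊤}

Merge at B4: IN[B4] = OUT[B3] = {a: ⊤, b: ⊤, c: +, d: ⊤, e: ⊤, f: -}
Applying B4's transfer function to that IN value gives OUT[B4] (row B4 above).

Answer: {a: ⊤, b: ⊤, c: +, d: ⊤, e: ⊤, f: -}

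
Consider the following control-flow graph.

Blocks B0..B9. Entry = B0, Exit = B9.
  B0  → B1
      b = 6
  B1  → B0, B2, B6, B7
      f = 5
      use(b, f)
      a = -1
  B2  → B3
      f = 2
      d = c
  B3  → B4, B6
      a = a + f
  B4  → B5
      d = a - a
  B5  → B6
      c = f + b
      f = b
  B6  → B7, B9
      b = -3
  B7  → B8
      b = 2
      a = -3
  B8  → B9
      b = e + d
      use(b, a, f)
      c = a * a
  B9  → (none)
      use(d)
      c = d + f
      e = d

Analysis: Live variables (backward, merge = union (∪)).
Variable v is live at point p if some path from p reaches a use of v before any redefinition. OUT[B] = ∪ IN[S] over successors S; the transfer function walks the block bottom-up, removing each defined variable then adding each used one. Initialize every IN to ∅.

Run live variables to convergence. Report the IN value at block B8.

Answer: {a, d, e, f}

Working:
Converged values:
  B0:  IN={c, d, e}  OUT={b, c, d, e}
  B1:  IN={b, c, d, e}  OUT={a, b, c, d, e, f}
  B2:  IN={a, b, c, e}  OUT={a, b, d, e, f}
  B3:  IN={a, b, d, e, f}  OUT={a, b, d, e, f}
  B4:  IN={a, b, e, f}  OUT={b, d, e, f}
  B5:  IN={b, d, e, f}  OUT={d, e, f}
  B6:  IN={d, e, f}  OUT={d, e, f}
  B7:  IN={d, e, f}  OUT={a, d, e, f}
  B8:  IN={a, d, e, f}  OUT={d, f}
  B9:  IN={d, f}  OUT={}

Merge at B8: OUT[B8] = IN[B9] = {d, f}
Applying B8's transfer function to that OUT value gives IN[B8] (row B8 above).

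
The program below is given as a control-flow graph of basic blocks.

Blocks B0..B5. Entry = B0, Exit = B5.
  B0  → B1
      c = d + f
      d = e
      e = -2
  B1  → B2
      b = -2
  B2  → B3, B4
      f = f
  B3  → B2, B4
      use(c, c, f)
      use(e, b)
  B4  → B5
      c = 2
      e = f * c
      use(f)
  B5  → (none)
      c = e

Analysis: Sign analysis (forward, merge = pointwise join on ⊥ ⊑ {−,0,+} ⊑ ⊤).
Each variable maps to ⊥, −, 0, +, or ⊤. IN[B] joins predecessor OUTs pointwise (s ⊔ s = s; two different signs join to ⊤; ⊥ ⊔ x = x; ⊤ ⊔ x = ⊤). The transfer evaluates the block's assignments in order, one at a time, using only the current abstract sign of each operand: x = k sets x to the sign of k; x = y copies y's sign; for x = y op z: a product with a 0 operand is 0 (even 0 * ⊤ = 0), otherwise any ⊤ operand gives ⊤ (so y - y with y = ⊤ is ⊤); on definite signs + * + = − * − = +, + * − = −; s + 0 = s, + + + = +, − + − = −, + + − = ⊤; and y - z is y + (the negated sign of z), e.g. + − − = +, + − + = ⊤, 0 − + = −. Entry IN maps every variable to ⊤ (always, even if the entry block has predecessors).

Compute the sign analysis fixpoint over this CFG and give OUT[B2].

Converged values:
  B0: | IN=(all ⊤) | OUT={e:-; rest ⊤}
  B1: | IN={e:-; rest ⊤} | OUT={b:-, e:-; rest ⊤}
  B2: | IN={b:-, e:-; rest ⊤} | OUT={b:-, e:-; rest ⊤}
  B3: | IN={b:-, e:-; rest ⊤} | OUT={b:-, e:-; rest ⊤}
  B4: | IN={b:-, e:-; rest ⊤} | OUT={b:-, c:+; rest ⊤}
  B5: | IN={b:-, c:+; rest ⊤} | OUT={b:-; rest ⊤}

Merge at B2: IN[B2] = OUT[B1] ⊔ OUT[B3] = {a: ⊤, b: -, c: ⊤, d: ⊤, e: -, f: ⊤}
Applying B2's transfer function to that IN value gives OUT[B2] (row B2 above).

Answer: {a: ⊤, b: -, c: ⊤, d: ⊤, e: -, f: ⊤}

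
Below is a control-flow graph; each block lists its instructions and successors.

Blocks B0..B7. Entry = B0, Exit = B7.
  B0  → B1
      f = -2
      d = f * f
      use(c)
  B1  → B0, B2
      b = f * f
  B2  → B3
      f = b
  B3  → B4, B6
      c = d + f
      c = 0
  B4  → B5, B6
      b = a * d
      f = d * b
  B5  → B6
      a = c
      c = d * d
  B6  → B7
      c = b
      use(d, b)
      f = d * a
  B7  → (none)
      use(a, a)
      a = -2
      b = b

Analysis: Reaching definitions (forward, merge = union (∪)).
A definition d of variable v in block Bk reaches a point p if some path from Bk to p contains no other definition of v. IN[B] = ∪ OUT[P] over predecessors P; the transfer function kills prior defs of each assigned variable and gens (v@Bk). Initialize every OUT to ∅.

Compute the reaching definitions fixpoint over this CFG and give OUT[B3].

Converged values:
  B0:   IN={b@B1, d@B0, f@B0}   OUT={b@B1, d@B0, f@B0}
  B1:   IN={b@B1, d@B0, f@B0}   OUT={b@B1, d@B0, f@B0}
  B2:   IN={b@B1, d@B0, f@B0}   OUT={b@B1, d@B0, f@B2}
  B3:   IN={b@B1, d@B0, f@B2}   OUT={b@B1, c@B3, d@B0, f@B2}
  B4:   IN={b@B1, c@B3, d@B0, f@B2}   OUT={b@B4, c@B3, d@B0, f@B4}
  B5:   IN={b@B4, c@B3, d@B0, f@B4}   OUT={a@B5, b@B4, c@B5, d@B0, f@B4}
  B6:   IN={a@B5, b@B1, b@B4, c@B3, c@B5, d@B0, f@B2, f@B4}   OUT={a@B5, b@B1, b@B4, c@B6, d@B0, f@B6}
  B7:   IN={a@B5, b@B1, b@B4, c@B6, d@B0, f@B6}   OUT={a@B7, b@B7, c@B6, d@B0, f@B6}

Merge at B3: IN[B3] = OUT[B2] = {b@B1, d@B0, f@B2}
Applying B3's transfer function to that IN value gives OUT[B3] (row B3 above).

Answer: {b@B1, c@B3, d@B0, f@B2}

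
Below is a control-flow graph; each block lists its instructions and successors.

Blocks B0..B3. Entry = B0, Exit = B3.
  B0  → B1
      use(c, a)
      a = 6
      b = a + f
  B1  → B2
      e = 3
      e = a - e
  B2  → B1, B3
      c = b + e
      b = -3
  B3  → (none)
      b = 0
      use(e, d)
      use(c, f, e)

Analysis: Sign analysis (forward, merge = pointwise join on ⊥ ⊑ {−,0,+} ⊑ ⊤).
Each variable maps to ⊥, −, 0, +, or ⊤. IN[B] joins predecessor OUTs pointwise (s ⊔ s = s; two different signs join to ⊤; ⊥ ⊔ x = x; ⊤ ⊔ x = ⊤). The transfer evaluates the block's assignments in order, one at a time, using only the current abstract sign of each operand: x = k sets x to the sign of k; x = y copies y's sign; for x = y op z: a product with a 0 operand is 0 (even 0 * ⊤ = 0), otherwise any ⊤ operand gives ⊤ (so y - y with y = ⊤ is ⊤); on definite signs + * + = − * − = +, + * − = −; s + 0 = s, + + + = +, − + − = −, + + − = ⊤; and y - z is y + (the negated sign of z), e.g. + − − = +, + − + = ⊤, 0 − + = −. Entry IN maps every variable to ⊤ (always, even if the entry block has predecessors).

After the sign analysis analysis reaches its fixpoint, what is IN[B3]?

Answer: {a: +, b: -, c: ⊤, d: ⊤, e: ⊤, f: ⊤}

Working:
Per-block solution:
  B0:   IN=(all ⊤)   OUT={a:+; rest ⊤}
  B1:   IN={a:+; rest ⊤}   OUT={a:+; rest ⊤}
  B2:   IN={a:+; rest ⊤}   OUT={a:+, b:-; rest ⊤}
  B3:   IN={a:+, b:-; rest ⊤}   OUT={a:+, b:0; rest ⊤}

Merge at B3: IN[B3] = OUT[B2] = {a: +, b: -, c: ⊤, d: ⊤, e: ⊤, f: ⊤}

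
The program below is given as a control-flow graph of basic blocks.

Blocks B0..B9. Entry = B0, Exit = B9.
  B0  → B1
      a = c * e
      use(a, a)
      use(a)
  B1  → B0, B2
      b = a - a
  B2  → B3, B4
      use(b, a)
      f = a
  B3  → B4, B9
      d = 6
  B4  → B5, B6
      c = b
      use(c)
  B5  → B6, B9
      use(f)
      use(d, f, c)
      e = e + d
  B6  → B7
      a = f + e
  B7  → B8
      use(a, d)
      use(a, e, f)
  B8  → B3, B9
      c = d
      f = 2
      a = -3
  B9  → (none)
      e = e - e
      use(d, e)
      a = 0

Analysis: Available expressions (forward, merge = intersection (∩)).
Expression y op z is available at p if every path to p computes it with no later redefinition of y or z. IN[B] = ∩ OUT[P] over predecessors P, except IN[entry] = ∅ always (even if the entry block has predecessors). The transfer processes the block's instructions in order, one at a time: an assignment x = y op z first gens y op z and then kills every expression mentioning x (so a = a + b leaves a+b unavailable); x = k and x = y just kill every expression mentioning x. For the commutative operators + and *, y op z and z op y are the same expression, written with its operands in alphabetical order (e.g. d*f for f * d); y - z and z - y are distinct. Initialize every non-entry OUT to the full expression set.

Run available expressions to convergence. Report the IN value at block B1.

Converged values:
  B0:   IN={}   OUT={c*e}
  B1:   IN={c*e}   OUT={a-a, c*e}
  B2:   IN={a-a, c*e}   OUT={a-a, c*e}
  B3:   IN={}   OUT={}
  B4:   IN={}   OUT={}
  B5:   IN={}   OUT={}
  B6:   IN={}   OUT={e+f}
  B7:   IN={e+f}   OUT={e+f}
  B8:   IN={e+f}   OUT={}
  B9:   IN={}   OUT={}

Merge at B1: IN[B1] = OUT[B0] = {c*e}

Answer: {c*e}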